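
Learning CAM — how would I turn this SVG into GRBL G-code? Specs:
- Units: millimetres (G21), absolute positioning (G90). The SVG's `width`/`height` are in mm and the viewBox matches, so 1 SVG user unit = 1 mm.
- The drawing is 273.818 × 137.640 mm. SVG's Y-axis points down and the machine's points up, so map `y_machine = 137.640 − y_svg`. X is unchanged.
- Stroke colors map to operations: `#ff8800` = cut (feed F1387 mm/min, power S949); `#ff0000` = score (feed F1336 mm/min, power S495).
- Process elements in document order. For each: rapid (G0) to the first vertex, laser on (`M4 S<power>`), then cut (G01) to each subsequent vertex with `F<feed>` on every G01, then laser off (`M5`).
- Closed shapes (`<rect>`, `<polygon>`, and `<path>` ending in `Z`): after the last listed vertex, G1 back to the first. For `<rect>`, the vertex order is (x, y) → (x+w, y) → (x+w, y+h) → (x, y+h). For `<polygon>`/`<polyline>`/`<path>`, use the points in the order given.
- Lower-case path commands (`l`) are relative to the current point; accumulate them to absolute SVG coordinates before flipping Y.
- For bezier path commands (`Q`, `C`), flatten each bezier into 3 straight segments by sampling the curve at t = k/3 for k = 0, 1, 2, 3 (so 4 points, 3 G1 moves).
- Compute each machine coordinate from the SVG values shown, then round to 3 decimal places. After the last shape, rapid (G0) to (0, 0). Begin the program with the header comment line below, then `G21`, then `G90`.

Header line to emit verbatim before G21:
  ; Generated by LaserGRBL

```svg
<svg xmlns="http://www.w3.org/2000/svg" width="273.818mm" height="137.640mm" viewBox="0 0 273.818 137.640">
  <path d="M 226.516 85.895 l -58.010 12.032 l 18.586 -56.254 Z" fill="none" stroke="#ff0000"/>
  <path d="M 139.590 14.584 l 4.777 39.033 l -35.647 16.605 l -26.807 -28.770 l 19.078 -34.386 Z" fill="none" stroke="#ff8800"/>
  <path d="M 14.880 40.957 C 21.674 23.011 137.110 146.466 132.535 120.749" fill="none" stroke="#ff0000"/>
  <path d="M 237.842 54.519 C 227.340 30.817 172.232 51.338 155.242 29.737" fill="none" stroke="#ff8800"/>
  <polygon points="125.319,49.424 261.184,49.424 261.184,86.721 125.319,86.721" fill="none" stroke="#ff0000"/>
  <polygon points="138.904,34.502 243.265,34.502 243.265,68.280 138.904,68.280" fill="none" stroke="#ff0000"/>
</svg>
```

1 u = 1 mm; y_m = 137.640 − y.

[1] `<path>` regular polygon, #ff0000→score S495 F1336: (226.516,51.745) → (168.506,39.713) → (187.092,95.967) → (226.516,51.745) (closed)

[2] `<path>` regular polygon, #ff8800→cut S949 F1387: (139.590,123.056) → (144.367,84.023) → (108.720,67.418) → (81.913,96.188) → (100.991,130.574) → (139.590,123.056) (closed)

[3] `<path>` cubic bezier, #ff0000→score S495 F1336: (14.880,96.683) → (49.419,78.257) → (105.575,30.136) → (132.535,16.891)

[4] `<path>` cubic bezier, #ff8800→cut S949 F1387: (237.842,83.121) → (215.535,95.280) → (181.874,97.145) → (155.242,107.903)

[5] `<polygon>` rectangle, #ff0000→score S495 F1336: (125.319,88.216) → (261.184,88.216) → (261.184,50.919) → (125.319,50.919) → (125.319,88.216) (closed)

[6] `<polygon>` rectangle, #ff0000→score S495 F1336: (138.904,103.138) → (243.265,103.138) → (243.265,69.360) → (138.904,69.360) → (138.904,103.138) (closed)

; Generated by LaserGRBL
G21
G90
G0 X226.516 Y51.745
M4 S495
G01 X168.506 Y39.713 F1336
G01 X187.092 Y95.967 F1336
G01 X226.516 Y51.745 F1336
M5
G0 X139.590 Y123.056
M4 S949
G01 X144.367 Y84.023 F1387
G01 X108.720 Y67.418 F1387
G01 X81.913 Y96.188 F1387
G01 X100.991 Y130.574 F1387
G01 X139.590 Y123.056 F1387
M5
G0 X14.880 Y96.683
M4 S495
G01 X49.419 Y78.257 F1336
G01 X105.575 Y30.136 F1336
G01 X132.535 Y16.891 F1336
M5
G0 X237.842 Y83.121
M4 S949
G01 X215.535 Y95.280 F1387
G01 X181.874 Y97.145 F1387
G01 X155.242 Y107.903 F1387
M5
G0 X125.319 Y88.216
M4 S495
G01 X261.184 Y88.216 F1336
G01 X261.184 Y50.919 F1336
G01 X125.319 Y50.919 F1336
G01 X125.319 Y88.216 F1336
M5
G0 X138.904 Y103.138
M4 S495
G01 X243.265 Y103.138 F1336
G01 X243.265 Y69.360 F1336
G01 X138.904 Y69.360 F1336
G01 X138.904 Y103.138 F1336
M5
G0 X0.000 Y0.000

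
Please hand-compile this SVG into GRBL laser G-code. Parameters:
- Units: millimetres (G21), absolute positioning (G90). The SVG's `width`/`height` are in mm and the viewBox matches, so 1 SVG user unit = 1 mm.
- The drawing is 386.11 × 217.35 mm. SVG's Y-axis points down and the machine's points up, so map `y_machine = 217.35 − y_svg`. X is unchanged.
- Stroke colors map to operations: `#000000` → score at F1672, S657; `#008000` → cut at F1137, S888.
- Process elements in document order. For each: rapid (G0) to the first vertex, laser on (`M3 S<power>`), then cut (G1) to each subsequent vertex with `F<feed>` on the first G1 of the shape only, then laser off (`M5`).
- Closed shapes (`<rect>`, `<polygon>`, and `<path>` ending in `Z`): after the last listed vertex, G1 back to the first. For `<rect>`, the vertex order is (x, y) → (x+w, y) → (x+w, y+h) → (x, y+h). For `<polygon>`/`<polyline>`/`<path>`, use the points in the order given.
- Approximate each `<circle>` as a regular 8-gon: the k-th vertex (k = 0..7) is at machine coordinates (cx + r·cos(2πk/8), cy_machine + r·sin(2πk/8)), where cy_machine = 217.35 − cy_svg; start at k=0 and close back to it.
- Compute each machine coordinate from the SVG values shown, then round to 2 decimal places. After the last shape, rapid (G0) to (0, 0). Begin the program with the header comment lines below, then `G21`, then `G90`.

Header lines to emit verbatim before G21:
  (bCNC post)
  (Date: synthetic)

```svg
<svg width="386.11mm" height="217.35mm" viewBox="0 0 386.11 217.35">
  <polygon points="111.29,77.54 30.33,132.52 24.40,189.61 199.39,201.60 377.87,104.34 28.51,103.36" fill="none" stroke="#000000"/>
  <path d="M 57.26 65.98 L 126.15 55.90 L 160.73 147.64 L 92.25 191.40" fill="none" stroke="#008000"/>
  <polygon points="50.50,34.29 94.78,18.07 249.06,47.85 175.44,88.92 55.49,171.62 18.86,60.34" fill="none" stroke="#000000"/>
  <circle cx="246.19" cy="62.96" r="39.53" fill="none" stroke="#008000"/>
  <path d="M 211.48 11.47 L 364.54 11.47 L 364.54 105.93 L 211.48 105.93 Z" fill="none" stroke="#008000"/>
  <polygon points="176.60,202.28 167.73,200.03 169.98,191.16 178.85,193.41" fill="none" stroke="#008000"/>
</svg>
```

Since the viewBox matches the mm dimensions, user units are millimetres directly. The only transform is the Y-flip y_m = 217.35 − y_svg.

Shape 1 is a closed polygon drawn with `<polygon>`. Its stroke #000000 means score at S657, F1672. After flipping Y the toolpath is (111.29,139.81) → (30.33,84.83) → (24.40,27.74) → (199.39,15.75) → (377.87,113.01) → (28.51,113.99) → (111.29,139.81), returning to the start.

Shape 2 is a open polyline drawn with `<path>`. Its stroke #008000 means cut at S888, F1137. After flipping Y the toolpath is (57.26,151.37) → (126.15,161.45) → (160.73,69.71) → (92.25,25.95).

Shape 3 is a closed polygon drawn with `<polygon>`. Its stroke #000000 means score at S657, F1672. After flipping Y the toolpath is (50.50,183.06) → (94.78,199.28) → (249.06,169.50) → (175.44,128.43) → (55.49,45.73) → (18.86,157.01) → (50.50,183.06), returning to the start.

Shape 4 is a circle drawn with `<circle>`. Its stroke #008000 means cut at S888, F1137. After flipping Y the toolpath is (285.72,154.39) → (274.14,182.34) → (246.19,193.92) → (218.24,182.34) → (206.66,154.39) → (218.24,126.44) → (246.19,114.86) → (274.14,126.44) → (285.72,154.39), returning to the start.

Shape 5 is a rectangle drawn with `<path>`. Its stroke #008000 means cut at S888, F1137. After flipping Y the toolpath is (211.48,205.88) → (364.54,205.88) → (364.54,111.42) → (211.48,111.42) → (211.48,205.88), returning to the start.

Shape 6 is a regular polygon drawn with `<polygon>`. Its stroke #008000 means cut at S888, F1137. After flipping Y the toolpath is (176.60,15.07) → (167.73,17.32) → (169.98,26.19) → (178.85,23.94) → (176.60,15.07), returning to the start.

(bCNC post)
(Date: synthetic)
G21
G90
G0 X111.29 Y139.81
M3 S657
G1 X30.33 Y84.83 F1672
G1 X24.40 Y27.74
G1 X199.39 Y15.75
G1 X377.87 Y113.01
G1 X28.51 Y113.99
G1 X111.29 Y139.81
M5
G0 X57.26 Y151.37
M3 S888
G1 X126.15 Y161.45 F1137
G1 X160.73 Y69.71
G1 X92.25 Y25.95
M5
G0 X50.50 Y183.06
M3 S657
G1 X94.78 Y199.28 F1672
G1 X249.06 Y169.50
G1 X175.44 Y128.43
G1 X55.49 Y45.73
G1 X18.86 Y157.01
G1 X50.50 Y183.06
M5
G0 X285.72 Y154.39
M3 S888
G1 X274.14 Y182.34 F1137
G1 X246.19 Y193.92
G1 X218.24 Y182.34
G1 X206.66 Y154.39
G1 X218.24 Y126.44
G1 X246.19 Y114.86
G1 X274.14 Y126.44
G1 X285.72 Y154.39
M5
G0 X211.48 Y205.88
M3 S888
G1 X364.54 Y205.88 F1137
G1 X364.54 Y111.42
G1 X211.48 Y111.42
G1 X211.48 Y205.88
M5
G0 X176.60 Y15.07
M3 S888
G1 X167.73 Y17.32 F1137
G1 X169.98 Y26.19
G1 X178.85 Y23.94
G1 X176.60 Y15.07
M5
G0 X0.00 Y0.00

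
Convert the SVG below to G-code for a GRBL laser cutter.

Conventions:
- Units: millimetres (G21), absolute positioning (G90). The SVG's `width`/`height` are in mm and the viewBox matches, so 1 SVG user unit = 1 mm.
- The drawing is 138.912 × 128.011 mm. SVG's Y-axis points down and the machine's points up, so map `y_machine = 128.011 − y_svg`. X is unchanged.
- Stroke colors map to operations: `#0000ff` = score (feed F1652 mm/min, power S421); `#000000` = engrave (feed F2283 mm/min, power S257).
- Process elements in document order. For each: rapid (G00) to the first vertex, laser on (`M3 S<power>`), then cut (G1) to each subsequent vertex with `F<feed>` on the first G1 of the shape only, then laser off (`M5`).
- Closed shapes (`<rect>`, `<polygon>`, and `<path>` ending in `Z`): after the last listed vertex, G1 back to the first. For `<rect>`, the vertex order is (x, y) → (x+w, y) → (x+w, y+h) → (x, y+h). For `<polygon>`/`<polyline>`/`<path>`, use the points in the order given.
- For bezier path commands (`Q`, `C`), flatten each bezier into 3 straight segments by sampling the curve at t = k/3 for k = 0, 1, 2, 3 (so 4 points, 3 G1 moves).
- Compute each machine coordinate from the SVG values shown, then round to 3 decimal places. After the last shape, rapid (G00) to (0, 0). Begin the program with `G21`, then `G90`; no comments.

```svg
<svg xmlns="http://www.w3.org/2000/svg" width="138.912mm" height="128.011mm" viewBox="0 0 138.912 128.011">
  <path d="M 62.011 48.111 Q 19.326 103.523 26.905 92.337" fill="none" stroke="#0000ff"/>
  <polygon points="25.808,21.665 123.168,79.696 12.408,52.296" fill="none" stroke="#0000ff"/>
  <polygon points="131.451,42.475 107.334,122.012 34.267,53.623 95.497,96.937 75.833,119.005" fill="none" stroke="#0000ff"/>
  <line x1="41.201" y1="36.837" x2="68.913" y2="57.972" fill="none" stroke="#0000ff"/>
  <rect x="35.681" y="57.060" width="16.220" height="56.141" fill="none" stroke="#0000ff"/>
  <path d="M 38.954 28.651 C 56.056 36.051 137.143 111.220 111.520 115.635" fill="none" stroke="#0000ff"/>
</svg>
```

viewBox `0 0 138.912 128.011` with mm width/height → 1 unit = 1 mm. Flip: y_m = 128.011 − y_svg.

**Shape 1** — `<path>` quadratic bezier, stroke `#0000ff` → score (S421, F1652). Control points (SVG): P0=(62.011,48.111), P1=(19.326,103.523), P2=(26.905,92.337); sampled at t=k/3. Machine vertices: (62.011,79.900) → (39.139,50.358) → (27.437,35.616) → (26.905,35.674). Open path.

**Shape 2** — `<polygon>` closed polygon, stroke `#0000ff` → score (S421, F1652). Machine vertices: (25.808,106.346) → (123.168,48.315) → (12.408,75.715) → (25.808,106.346). Closed: final G1 returns to the first vertex.

**Shape 3** — `<polygon>` closed polygon, stroke `#0000ff` → score (S421, F1652). Machine vertices: (131.451,85.536) → (107.334,5.999) → (34.267,74.388) → (95.497,31.074) → (75.833,9.006) → (131.451,85.536). Closed: final G1 returns to the first vertex.

**Shape 4** — `<line>` line segment, stroke `#0000ff` → score (S421, F1652). Machine vertices: (41.201,91.174) → (68.913,70.039). Open path.

**Shape 5** — `<rect>` rectangle, stroke `#0000ff` → score (S421, F1652). Machine vertices: (35.681,70.951) → (51.901,70.951) → (51.901,14.810) → (35.681,14.810) → (35.681,70.951). Closed: final G1 returns to the first vertex.

**Shape 6** — `<path>` cubic bezier, stroke `#0000ff` → score (S421, F1652). Control points (SVG): P0=(38.954,28.651), P1=(56.056,36.051), P2=(137.143,111.220), P3=(111.520,115.635); sampled at t=k/3. Machine vertices: (38.954,99.360) → (71.062,74.501) → (107.895,35.245) → (111.520,12.376). Open path.

G21
G90
G00 X62.011 Y79.900
M3 S421
G1 X39.139 Y50.358 F1652
G1 X27.437 Y35.616
G1 X26.905 Y35.674
M5
G00 X25.808 Y106.346
M3 S421
G1 X123.168 Y48.315 F1652
G1 X12.408 Y75.715
G1 X25.808 Y106.346
M5
G00 X131.451 Y85.536
M3 S421
G1 X107.334 Y5.999 F1652
G1 X34.267 Y74.388
G1 X95.497 Y31.074
G1 X75.833 Y9.006
G1 X131.451 Y85.536
M5
G00 X41.201 Y91.174
M3 S421
G1 X68.913 Y70.039 F1652
M5
G00 X35.681 Y70.951
M3 S421
G1 X51.901 Y70.951 F1652
G1 X51.901 Y14.810
G1 X35.681 Y14.810
G1 X35.681 Y70.951
M5
G00 X38.954 Y99.360
M3 S421
G1 X71.062 Y74.501 F1652
G1 X107.895 Y35.245
G1 X111.520 Y12.376
M5
G00 X0.000 Y0.000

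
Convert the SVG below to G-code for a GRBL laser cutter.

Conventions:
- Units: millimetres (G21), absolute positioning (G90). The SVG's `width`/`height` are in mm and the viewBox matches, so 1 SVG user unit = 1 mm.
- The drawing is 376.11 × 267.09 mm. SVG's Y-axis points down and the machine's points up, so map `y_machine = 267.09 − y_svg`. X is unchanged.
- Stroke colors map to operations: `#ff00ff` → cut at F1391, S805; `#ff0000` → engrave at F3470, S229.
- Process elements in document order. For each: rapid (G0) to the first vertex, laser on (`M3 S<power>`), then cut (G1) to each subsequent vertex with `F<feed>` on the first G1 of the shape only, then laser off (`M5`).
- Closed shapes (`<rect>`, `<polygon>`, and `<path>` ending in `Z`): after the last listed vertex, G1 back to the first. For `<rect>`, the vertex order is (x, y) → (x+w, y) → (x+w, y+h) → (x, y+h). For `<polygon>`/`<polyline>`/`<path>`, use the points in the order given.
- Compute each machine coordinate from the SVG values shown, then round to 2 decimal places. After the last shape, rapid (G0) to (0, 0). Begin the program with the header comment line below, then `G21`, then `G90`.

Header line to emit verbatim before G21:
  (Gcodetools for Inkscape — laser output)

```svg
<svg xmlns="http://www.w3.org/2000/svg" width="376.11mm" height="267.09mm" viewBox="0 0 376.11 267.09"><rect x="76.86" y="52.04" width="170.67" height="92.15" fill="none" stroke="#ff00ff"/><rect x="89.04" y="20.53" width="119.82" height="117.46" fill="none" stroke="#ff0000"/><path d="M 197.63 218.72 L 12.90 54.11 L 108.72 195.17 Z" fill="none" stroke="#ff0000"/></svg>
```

(Gcodetools for Inkscape — laser output)
G21
G90
G0 X76.86 Y215.05
M3 S805
G1 X247.53 Y215.05 F1391
G1 X247.53 Y122.90
G1 X76.86 Y122.90
G1 X76.86 Y215.05
M5
G0 X89.04 Y246.56
M3 S229
G1 X208.86 Y246.56 F3470
G1 X208.86 Y129.10
G1 X89.04 Y129.10
G1 X89.04 Y246.56
M5
G0 X197.63 Y48.37
M3 S229
G1 X12.90 Y212.98 F3470
G1 X108.72 Y71.92
G1 X197.63 Y48.37
M5
G0 X0.00 Y0.00

Since the viewBox matches the mm dimensions, user units are millimetres directly. The only transform is the Y-flip y_m = 267.09 − y_svg.

Shape 1 is a rectangle drawn with `<rect>`. Its stroke #ff00ff means cut at S805, F1391. After flipping Y the toolpath is (76.86,215.05) → (247.53,215.05) → (247.53,122.90) → (76.86,122.90) → (76.86,215.05), returning to the start.

Shape 2 is a rectangle drawn with `<rect>`. Its stroke #ff0000 means engrave at S229, F3470. After flipping Y the toolpath is (89.04,246.56) → (208.86,246.56) → (208.86,129.10) → (89.04,129.10) → (89.04,246.56), returning to the start.

Shape 3 is a closed polygon drawn with `<path>`. Its stroke #ff0000 means engrave at S229, F3470. After flipping Y the toolpath is (197.63,48.37) → (12.90,212.98) → (108.72,71.92) → (197.63,48.37), returning to the start.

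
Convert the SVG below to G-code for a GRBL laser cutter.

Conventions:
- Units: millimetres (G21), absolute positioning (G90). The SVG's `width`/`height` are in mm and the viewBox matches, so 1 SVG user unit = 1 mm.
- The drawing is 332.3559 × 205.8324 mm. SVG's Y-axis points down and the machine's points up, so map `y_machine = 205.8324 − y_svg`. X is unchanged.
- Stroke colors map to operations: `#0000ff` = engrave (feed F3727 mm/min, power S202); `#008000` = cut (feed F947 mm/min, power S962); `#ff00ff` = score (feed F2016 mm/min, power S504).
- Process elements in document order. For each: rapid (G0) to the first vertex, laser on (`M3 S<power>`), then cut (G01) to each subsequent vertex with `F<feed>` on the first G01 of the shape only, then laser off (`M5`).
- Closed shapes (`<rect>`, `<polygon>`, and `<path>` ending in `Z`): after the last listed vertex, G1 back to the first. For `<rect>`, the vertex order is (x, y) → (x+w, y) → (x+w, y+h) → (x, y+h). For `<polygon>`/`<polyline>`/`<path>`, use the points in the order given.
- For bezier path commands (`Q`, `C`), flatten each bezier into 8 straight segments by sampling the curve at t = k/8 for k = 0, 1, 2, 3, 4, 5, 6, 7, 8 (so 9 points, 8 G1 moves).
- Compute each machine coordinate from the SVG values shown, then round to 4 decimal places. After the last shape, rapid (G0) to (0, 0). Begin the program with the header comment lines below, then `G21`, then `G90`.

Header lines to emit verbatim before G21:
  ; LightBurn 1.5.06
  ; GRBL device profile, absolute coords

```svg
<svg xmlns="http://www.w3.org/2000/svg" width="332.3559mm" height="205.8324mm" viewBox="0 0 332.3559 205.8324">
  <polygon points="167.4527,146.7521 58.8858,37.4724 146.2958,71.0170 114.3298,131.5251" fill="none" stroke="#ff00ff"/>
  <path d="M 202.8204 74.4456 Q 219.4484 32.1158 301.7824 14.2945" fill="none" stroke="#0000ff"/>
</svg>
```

; LightBurn 1.5.06
; GRBL device profile, absolute coords
G21
G90
G0 X167.4527 Y59.0803
M3 S504
G01 X58.8858 Y168.3600 F2016
G01 X146.2958 Y134.8154
G01 X114.3298 Y74.3073
G01 X167.4527 Y59.0803
M5
G0 X202.8204 Y131.3868
M3 S202
G01 X208.0041 Y141.5863 F3727
G01 X215.2410 Y151.0199
G01 X224.5313 Y159.6876
G01 X235.8749 Y167.5895
G01 X249.2718 Y174.7254
G01 X264.7220 Y181.0955
G01 X282.2256 Y186.6996
G01 X301.7824 Y191.5379
M5
G0 X0.0000 Y0.0000

1 u = 1 mm; y_m = 205.8324 − y.

[1] `<polygon>` closed polygon, #ff00ff→score S504 F2016: (167.4527,59.0803) → (58.8858,168.3600) → (146.2958,134.8154) → (114.3298,74.3073) → (167.4527,59.0803) (closed)

[2] `<path>` quadratic bezier, #0000ff→engrave S202 F3727: (202.8204,131.3868) → (208.0041,141.5863) → (215.2410,151.0199) → (224.5313,159.6876) → (235.8749,167.5895) → (249.2718,174.7254) → (264.7220,181.0955) → (282.2256,186.6996) → (301.7824,191.5379)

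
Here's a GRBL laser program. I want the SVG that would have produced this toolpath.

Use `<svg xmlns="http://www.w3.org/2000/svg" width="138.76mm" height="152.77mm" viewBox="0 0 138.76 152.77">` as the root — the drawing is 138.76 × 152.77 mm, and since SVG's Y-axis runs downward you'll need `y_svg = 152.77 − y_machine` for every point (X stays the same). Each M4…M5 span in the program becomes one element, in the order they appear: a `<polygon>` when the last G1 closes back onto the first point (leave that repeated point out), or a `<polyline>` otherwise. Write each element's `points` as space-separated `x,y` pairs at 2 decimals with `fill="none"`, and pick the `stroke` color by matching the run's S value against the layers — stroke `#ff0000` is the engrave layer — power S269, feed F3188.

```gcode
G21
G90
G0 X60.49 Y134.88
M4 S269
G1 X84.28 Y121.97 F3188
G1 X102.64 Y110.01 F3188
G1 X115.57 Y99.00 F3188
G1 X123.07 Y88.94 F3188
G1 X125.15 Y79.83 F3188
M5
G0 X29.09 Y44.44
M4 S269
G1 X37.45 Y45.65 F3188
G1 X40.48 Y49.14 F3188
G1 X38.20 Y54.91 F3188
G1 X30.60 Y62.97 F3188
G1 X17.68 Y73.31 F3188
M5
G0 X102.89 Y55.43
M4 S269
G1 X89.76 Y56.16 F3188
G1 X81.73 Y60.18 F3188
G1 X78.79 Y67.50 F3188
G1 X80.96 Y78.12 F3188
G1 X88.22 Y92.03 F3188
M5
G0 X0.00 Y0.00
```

<svg xmlns="http://www.w3.org/2000/svg" width="138.76mm" height="152.77mm" viewBox="0 0 138.76 152.77">
  <polyline points="60.49,17.89 84.28,30.80 102.64,42.76 115.57,53.77 123.07,63.83 125.15,72.94" fill="none" stroke="#ff0000"/>
  <polyline points="29.09,108.33 37.45,107.12 40.48,103.63 38.20,97.86 30.60,89.80 17.68,79.46" fill="none" stroke="#ff0000"/>
  <polyline points="102.89,97.34 89.76,96.61 81.73,92.59 78.79,85.27 80.96,74.65 88.22,60.74" fill="none" stroke="#ff0000"/>
</svg>

y_svg = 152.77 − y_m. Every run uses S269, so all elements get stroke `#ff0000` (engrave).

[1] open run; points: 60.49,17.89 84.28,30.80 102.64,42.76 115.57,53.77 123.07,63.83 125.15,72.94

[2] open run; points: 29.09,108.33 37.45,107.12 40.48,103.63 38.20,97.86 30.60,89.80 17.68,79.46

[3] open run; points: 102.89,97.34 89.76,96.61 81.73,92.59 78.79,85.27 80.96,74.65 88.22,60.74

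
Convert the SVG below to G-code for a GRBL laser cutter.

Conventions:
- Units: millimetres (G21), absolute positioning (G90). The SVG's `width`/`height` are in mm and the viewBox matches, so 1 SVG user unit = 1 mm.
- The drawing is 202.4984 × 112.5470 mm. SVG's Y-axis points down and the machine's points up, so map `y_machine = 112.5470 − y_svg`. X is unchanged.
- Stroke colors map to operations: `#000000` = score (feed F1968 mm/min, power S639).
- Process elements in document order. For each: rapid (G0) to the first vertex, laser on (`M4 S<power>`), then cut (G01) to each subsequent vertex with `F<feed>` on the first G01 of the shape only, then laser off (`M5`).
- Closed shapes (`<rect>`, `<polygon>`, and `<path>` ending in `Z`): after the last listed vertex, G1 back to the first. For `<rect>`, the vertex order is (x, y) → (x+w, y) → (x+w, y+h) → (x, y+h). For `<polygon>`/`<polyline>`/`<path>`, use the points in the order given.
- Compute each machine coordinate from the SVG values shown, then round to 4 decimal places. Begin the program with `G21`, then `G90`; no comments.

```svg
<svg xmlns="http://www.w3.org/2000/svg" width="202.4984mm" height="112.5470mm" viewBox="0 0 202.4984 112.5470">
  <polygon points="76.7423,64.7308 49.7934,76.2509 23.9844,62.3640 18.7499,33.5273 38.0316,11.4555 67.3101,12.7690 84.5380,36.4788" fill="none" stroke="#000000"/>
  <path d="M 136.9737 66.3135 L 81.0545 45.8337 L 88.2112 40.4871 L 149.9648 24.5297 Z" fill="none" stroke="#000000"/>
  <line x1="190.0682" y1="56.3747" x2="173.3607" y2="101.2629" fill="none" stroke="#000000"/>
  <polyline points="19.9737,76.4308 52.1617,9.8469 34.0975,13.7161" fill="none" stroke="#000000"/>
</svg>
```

G21
G90
G0 X76.7423 Y47.8162
M4 S639
G01 X49.7934 Y36.2961 F1968
G01 X23.9844 Y50.1830
G01 X18.7499 Y79.0197
G01 X38.0316 Y101.0915
G01 X67.3101 Y99.7780
G01 X84.5380 Y76.0682
G01 X76.7423 Y47.8162
M5
G0 X136.9737 Y46.2335
M4 S639
G01 X81.0545 Y66.7133 F1968
G01 X88.2112 Y72.0599
G01 X149.9648 Y88.0173
G01 X136.9737 Y46.2335
M5
G0 X190.0682 Y56.1723
M4 S639
G01 X173.3607 Y11.2841 F1968
M5
G0 X19.9737 Y36.1162
M4 S639
G01 X52.1617 Y102.7001 F1968
G01 X34.0975 Y98.8309
M5

viewBox `0 0 202.4984 112.5470` with mm width/height → 1 unit = 1 mm. Flip: y_m = 112.5470 − y_svg.

**Shape 1** — `<polygon>` regular polygon, stroke `#000000` → score (S639, F1968). Machine vertices: (76.7423,47.8162) → (49.7934,36.2961) → (23.9844,50.1830) → (18.7499,79.0197) → (38.0316,101.0915) → (67.3101,99.7780) → (84.5380,76.0682) → (76.7423,47.8162). Closed: final G1 returns to the first vertex.

**Shape 2** — `<path>` closed polygon, stroke `#000000` → score (S639, F1968). Machine vertices: (136.9737,46.2335) → (81.0545,66.7133) → (88.2112,72.0599) → (149.9648,88.0173) → (136.9737,46.2335). Closed: final G1 returns to the first vertex.

**Shape 3** — `<line>` line segment, stroke `#000000` → score (S639, F1968). Machine vertices: (190.0682,56.1723) → (173.3607,11.2841). Open path.

**Shape 4** — `<polyline>` open polyline, stroke `#000000` → score (S639, F1968). Machine vertices: (19.9737,36.1162) → (52.1617,102.7001) → (34.0975,98.8309). Open path.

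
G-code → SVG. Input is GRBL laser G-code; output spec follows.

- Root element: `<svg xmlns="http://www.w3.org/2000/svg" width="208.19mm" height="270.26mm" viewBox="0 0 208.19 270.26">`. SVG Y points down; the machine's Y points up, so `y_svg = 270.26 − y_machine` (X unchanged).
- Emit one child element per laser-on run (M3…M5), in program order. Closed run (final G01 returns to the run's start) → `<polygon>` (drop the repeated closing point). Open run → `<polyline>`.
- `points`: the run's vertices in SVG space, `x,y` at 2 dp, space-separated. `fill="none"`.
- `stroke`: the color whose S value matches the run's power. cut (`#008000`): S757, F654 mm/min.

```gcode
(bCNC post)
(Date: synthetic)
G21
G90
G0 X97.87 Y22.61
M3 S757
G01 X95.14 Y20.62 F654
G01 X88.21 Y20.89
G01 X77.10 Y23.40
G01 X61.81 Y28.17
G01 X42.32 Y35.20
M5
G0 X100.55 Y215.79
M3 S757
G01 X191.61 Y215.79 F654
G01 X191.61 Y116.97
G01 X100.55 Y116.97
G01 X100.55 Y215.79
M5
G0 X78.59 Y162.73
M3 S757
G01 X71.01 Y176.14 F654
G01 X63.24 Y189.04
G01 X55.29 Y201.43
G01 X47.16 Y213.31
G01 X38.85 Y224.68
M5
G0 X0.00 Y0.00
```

<svg xmlns="http://www.w3.org/2000/svg" width="208.19mm" height="270.26mm" viewBox="0 0 208.19 270.26">
  <polyline points="97.87,247.65 95.14,249.64 88.21,249.37 77.10,246.86 61.81,242.09 42.32,235.06" fill="none" stroke="#008000"/>
  <polygon points="100.55,54.47 191.61,54.47 191.61,153.29 100.55,153.29" fill="none" stroke="#008000"/>
  <polyline points="78.59,107.53 71.01,94.12 63.24,81.22 55.29,68.83 47.16,56.95 38.85,45.58" fill="none" stroke="#008000"/>
</svg>

Each laser-on run becomes one SVG element. Flip Y back into SVG space with y_svg = 270.26 − y_machine. Every run uses S757, so all elements get stroke `#008000` (cut).

Run 1: The run is open, so emit a `<polyline>` with points (Y-flipped): 97.87,247.65 95.14,249.64 88.21,249.37 77.10,246.86 61.81,242.09 42.32,235.06.

Run 2: The run returns to its start, so emit a `<polygon>` with points (Y-flipped): 100.55,54.47 191.61,54.47 191.61,153.29 100.55,153.29.

Run 3: The run is open, so emit a `<polyline>` with points (Y-flipped): 78.59,107.53 71.01,94.12 63.24,81.22 55.29,68.83 47.16,56.95 38.85,45.58.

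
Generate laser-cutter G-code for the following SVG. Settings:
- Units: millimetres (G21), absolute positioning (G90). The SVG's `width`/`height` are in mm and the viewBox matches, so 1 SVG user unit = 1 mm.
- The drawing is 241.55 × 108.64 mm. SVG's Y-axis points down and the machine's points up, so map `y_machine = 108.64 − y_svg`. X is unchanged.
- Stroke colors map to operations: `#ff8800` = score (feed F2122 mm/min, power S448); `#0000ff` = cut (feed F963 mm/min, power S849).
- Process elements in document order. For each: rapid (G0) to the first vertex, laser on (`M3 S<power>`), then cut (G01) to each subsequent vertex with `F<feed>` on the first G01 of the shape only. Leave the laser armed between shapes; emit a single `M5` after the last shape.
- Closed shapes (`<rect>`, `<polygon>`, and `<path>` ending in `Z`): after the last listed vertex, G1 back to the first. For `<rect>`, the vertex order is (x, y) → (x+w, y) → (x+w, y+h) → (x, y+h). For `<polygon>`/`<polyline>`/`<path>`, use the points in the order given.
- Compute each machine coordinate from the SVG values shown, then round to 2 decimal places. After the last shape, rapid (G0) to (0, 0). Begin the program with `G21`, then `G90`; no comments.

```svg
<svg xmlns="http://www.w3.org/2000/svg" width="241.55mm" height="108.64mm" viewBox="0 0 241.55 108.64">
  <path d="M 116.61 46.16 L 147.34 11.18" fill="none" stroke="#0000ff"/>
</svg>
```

viewBox `0 0 241.55 108.64` with mm width/height → 1 unit = 1 mm. Flip: y_m = 108.64 − y_svg.

**Shape 1** — `<path>` line segment, stroke `#0000ff` → cut (S849, F963). Machine vertices: (116.61,62.48) → (147.34,97.46). Open path.

G21
G90
G0 X116.61 Y62.48
M3 S849
G01 X147.34 Y97.46 F963
M5
G0 X0.00 Y0.00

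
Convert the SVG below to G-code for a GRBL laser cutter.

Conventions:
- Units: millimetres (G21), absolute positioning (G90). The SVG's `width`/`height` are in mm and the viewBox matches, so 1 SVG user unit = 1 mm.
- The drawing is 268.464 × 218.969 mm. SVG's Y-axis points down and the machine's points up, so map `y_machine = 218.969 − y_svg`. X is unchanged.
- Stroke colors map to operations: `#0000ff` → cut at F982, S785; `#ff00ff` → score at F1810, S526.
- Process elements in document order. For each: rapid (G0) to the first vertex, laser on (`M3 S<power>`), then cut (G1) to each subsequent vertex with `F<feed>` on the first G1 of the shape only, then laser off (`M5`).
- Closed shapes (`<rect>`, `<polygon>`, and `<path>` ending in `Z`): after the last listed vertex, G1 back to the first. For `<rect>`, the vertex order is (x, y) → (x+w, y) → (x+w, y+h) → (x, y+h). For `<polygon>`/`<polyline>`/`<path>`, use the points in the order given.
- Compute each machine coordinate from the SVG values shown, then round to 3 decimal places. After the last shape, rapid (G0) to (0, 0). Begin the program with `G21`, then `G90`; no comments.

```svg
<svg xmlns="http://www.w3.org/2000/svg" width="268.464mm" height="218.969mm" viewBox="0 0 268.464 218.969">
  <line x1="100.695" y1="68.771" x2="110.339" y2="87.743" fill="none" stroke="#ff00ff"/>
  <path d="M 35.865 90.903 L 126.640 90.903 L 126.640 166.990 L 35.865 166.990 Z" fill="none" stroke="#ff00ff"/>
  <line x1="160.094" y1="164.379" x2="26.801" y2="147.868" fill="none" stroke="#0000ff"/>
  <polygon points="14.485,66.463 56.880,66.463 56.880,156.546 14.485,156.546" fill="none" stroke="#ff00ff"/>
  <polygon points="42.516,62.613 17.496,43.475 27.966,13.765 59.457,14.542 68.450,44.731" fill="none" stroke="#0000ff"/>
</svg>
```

G21
G90
G0 X100.695 Y150.198
M3 S526
G1 X110.339 Y131.226 F1810
M5
G0 X35.865 Y128.066
M3 S526
G1 X126.640 Y128.066 F1810
G1 X126.640 Y51.979
G1 X35.865 Y51.979
G1 X35.865 Y128.066
M5
G0 X160.094 Y54.590
M3 S785
G1 X26.801 Y71.101 F982
M5
G0 X14.485 Y152.506
M3 S526
G1 X56.880 Y152.506 F1810
G1 X56.880 Y62.423
G1 X14.485 Y62.423
G1 X14.485 Y152.506
M5
G0 X42.516 Y156.356
M3 S785
G1 X17.496 Y175.494 F982
G1 X27.966 Y205.204
G1 X59.457 Y204.427
G1 X68.450 Y174.238
G1 X42.516 Y156.356
M5
G0 X0.000 Y0.000

viewBox `0 0 268.464 218.969` with mm width/height → 1 unit = 1 mm. Flip: y_m = 218.969 − y_svg.

**Shape 1** — `<line>` line segment, stroke `#ff00ff` → score (S526, F1810). Machine vertices: (100.695,150.198) → (110.339,131.226). Open path.

**Shape 2** — `<path>` rectangle, stroke `#ff00ff` → score (S526, F1810). Machine vertices: (35.865,128.066) → (126.640,128.066) → (126.640,51.979) → (35.865,51.979) → (35.865,128.066). Closed: final G1 returns to the first vertex.

**Shape 3** — `<line>` line segment, stroke `#0000ff` → cut (S785, F982). Machine vertices: (160.094,54.590) → (26.801,71.101). Open path.

**Shape 4** — `<polygon>` rectangle, stroke `#ff00ff` → score (S526, F1810). Machine vertices: (14.485,152.506) → (56.880,152.506) → (56.880,62.423) → (14.485,62.423) → (14.485,152.506). Closed: final G1 returns to the first vertex.

**Shape 5** — `<polygon>` regular polygon, stroke `#0000ff` → cut (S785, F982). Machine vertices: (42.516,156.356) → (17.496,175.494) → (27.966,205.204) → (59.457,204.427) → (68.450,174.238) → (42.516,156.356). Closed: final G1 returns to the first vertex.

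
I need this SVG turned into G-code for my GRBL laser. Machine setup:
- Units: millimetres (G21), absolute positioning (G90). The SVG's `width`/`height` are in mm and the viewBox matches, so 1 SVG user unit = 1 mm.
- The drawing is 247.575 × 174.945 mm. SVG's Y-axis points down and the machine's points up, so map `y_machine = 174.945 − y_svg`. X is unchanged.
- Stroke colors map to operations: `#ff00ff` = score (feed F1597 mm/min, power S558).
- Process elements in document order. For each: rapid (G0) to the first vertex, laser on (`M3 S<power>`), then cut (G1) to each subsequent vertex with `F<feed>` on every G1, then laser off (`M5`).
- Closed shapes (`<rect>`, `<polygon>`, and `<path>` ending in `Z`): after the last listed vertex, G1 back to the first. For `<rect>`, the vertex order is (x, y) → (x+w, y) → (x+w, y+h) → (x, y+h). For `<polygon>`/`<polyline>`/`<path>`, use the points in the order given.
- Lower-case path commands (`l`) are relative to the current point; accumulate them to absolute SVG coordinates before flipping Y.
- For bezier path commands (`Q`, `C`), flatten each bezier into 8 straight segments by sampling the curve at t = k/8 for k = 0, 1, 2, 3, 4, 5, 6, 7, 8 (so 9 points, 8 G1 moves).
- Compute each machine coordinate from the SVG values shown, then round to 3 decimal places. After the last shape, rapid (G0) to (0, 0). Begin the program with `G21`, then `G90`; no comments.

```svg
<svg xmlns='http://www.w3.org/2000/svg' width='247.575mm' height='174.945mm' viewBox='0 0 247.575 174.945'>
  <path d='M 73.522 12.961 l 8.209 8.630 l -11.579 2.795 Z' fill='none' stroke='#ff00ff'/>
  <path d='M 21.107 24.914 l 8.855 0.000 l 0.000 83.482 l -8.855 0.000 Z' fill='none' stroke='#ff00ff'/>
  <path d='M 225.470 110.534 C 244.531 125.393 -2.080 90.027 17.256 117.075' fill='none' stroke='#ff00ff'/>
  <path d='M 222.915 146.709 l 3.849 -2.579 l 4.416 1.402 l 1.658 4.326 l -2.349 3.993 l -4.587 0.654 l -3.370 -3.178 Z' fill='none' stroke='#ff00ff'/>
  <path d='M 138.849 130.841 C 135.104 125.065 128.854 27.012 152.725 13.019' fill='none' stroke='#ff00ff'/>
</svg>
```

G21
G90
G0 X73.522 Y161.984
M3 S558
G1 X81.731 Y153.354 F1597
G1 X70.152 Y150.559 F1597
G1 X73.522 Y161.984 F1597
M5
G0 X21.107 Y150.031
M3 S558
G1 X29.962 Y150.031 F1597
G1 X29.962 Y66.549 F1597
G1 X21.107 Y66.549 F1597
G1 X21.107 Y150.031 F1597
M5
G0 X225.470 Y64.411
M3 S558
G1 X221.203 Y60.973 F1597
G1 X198.259 Y60.924 F1597
G1 X162.868 Y62.943 F1597
G1 X121.260 Y65.711 F1597
G1 X79.665 Y67.908 F1597
G1 X44.313 Y68.213 F1597
G1 X21.433 Y65.307 F1597
G1 X17.256 Y57.870 F1597
M5
G0 X222.915 Y28.236
M3 S558
G1 X226.764 Y30.815 F1597
G1 X231.180 Y29.413 F1597
G1 X232.838 Y25.087 F1597
G1 X230.489 Y21.094 F1597
G1 X225.902 Y20.440 F1597
G1 X222.532 Y23.618 F1597
G1 X222.915 Y28.236 F1597
M5
G0 X138.849 Y44.104
M3 S558
G1 X137.391 Y50.251 F1597
G1 X136.080 Y62.983 F1597
G1 X135.300 Y80.232 F1597
G1 X135.431 Y99.934 F1597
G1 X136.857 Y120.020 F1597
G1 X139.960 Y138.425 F1597
G1 X145.122 Y153.083 F1597
G1 X152.725 Y161.926 F1597
M5
G0 X0.000 Y0.000

Since the viewBox matches the mm dimensions, user units are millimetres directly. The only transform is the Y-flip y_m = 174.945 − y_svg.

Shape 1 is a regular polygon drawn with `<path>`. Its stroke #ff00ff means score at S558, F1597. After flipping Y the toolpath is (73.522,161.984) → (81.731,153.354) → (70.152,150.559) → (73.522,161.984), returning to the start.

Shape 2 is a rectangle drawn with `<path>`. Its stroke #ff00ff means score at S558, F1597. After flipping Y the toolpath is (21.107,150.031) → (29.962,150.031) → (29.962,66.549) → (21.107,66.549) → (21.107,150.031), returning to the start.

Shape 3 is a cubic bezier drawn with `<path>`. Its stroke #ff00ff means score at S558, F1597. After flipping Y the toolpath is (225.470,64.411) → (221.203,60.973) → (198.259,60.924) → (162.868,62.943) → (121.260,65.711) → (79.665,67.908) → (44.313,68.213) → (21.433,65.307) → (17.256,57.870).

Shape 4 is a regular polygon drawn with `<path>`. Its stroke #ff00ff means score at S558, F1597. After flipping Y the toolpath is (222.915,28.236) → (226.764,30.815) → (231.180,29.413) → (232.838,25.087) → (230.489,21.094) → (225.902,20.440) → (222.532,23.618) → (222.915,28.236), returning to the start.

Shape 5 is a cubic bezier drawn with `<path>`. Its stroke #ff00ff means score at S558, F1597. After flipping Y the toolpath is (138.849,44.104) → (137.391,50.251) → (136.080,62.983) → (135.300,80.232) → (135.431,99.934) → (136.857,120.020) → (139.960,138.425) → (145.122,153.083) → (152.725,161.926).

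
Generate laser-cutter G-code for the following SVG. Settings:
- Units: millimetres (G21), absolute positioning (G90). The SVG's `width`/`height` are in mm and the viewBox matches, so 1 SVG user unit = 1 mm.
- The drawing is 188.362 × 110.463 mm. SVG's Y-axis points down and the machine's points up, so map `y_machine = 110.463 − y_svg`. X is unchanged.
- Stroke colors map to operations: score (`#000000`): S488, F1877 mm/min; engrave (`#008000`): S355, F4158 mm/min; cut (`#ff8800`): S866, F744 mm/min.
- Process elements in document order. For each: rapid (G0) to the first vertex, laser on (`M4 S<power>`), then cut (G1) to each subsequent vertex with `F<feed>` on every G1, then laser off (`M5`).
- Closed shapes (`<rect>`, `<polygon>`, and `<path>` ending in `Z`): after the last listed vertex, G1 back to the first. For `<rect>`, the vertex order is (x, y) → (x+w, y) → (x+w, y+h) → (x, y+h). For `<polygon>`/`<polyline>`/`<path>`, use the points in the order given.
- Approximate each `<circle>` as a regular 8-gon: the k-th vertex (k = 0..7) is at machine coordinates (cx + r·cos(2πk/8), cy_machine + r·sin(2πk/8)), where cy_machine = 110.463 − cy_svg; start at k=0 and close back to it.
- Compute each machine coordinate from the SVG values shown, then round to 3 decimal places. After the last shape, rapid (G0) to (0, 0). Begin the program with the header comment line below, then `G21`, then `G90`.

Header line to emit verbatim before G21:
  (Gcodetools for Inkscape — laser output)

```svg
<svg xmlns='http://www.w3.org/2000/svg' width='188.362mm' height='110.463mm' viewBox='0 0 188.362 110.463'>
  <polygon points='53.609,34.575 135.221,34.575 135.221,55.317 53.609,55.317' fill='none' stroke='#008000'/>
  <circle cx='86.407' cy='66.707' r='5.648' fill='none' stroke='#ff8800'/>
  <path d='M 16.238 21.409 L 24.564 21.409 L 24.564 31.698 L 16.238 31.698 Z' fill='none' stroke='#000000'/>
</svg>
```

(Gcodetools for Inkscape — laser output)
G21
G90
G0 X53.609 Y75.888
M4 S355
G1 X135.221 Y75.888 F4158
G1 X135.221 Y55.146 F4158
G1 X53.609 Y55.146 F4158
G1 X53.609 Y75.888 F4158
M5
G0 X92.055 Y43.756
M4 S866
G1 X90.401 Y47.750 F744
G1 X86.407 Y49.404 F744
G1 X82.413 Y47.750 F744
G1 X80.759 Y43.756 F744
G1 X82.413 Y39.762 F744
G1 X86.407 Y38.108 F744
G1 X90.401 Y39.762 F744
G1 X92.055 Y43.756 F744
M5
G0 X16.238 Y89.054
M4 S488
G1 X24.564 Y89.054 F1877
G1 X24.564 Y78.765 F1877
G1 X16.238 Y78.765 F1877
G1 X16.238 Y89.054 F1877
M5
G0 X0.000 Y0.000

viewBox `0 0 188.362 110.463` with mm width/height → 1 unit = 1 mm. Flip: y_m = 110.463 − y_svg.

**Shape 1** — `<polygon>` rectangle, stroke `#008000` → engrave (S355, F4158). Machine vertices: (53.609,75.888) → (135.221,75.888) → (135.221,55.146) → (53.609,55.146) → (53.609,75.888). Closed: final G1 returns to the first vertex.

**Shape 2** — `<circle>` circle, stroke `#ff8800` → cut (S866, F744). Machine vertices: (92.055,43.756) → (90.401,47.750) → (86.407,49.404) → (82.413,47.750) → (80.759,43.756) → (82.413,39.762) → (86.407,38.108) → (90.401,39.762) → (92.055,43.756). Closed: final G1 returns to the first vertex.

**Shape 3** — `<path>` rectangle, stroke `#000000` → score (S488, F1877). Machine vertices: (16.238,89.054) → (24.564,89.054) → (24.564,78.765) → (16.238,78.765) → (16.238,89.054). Closed: final G1 returns to the first vertex.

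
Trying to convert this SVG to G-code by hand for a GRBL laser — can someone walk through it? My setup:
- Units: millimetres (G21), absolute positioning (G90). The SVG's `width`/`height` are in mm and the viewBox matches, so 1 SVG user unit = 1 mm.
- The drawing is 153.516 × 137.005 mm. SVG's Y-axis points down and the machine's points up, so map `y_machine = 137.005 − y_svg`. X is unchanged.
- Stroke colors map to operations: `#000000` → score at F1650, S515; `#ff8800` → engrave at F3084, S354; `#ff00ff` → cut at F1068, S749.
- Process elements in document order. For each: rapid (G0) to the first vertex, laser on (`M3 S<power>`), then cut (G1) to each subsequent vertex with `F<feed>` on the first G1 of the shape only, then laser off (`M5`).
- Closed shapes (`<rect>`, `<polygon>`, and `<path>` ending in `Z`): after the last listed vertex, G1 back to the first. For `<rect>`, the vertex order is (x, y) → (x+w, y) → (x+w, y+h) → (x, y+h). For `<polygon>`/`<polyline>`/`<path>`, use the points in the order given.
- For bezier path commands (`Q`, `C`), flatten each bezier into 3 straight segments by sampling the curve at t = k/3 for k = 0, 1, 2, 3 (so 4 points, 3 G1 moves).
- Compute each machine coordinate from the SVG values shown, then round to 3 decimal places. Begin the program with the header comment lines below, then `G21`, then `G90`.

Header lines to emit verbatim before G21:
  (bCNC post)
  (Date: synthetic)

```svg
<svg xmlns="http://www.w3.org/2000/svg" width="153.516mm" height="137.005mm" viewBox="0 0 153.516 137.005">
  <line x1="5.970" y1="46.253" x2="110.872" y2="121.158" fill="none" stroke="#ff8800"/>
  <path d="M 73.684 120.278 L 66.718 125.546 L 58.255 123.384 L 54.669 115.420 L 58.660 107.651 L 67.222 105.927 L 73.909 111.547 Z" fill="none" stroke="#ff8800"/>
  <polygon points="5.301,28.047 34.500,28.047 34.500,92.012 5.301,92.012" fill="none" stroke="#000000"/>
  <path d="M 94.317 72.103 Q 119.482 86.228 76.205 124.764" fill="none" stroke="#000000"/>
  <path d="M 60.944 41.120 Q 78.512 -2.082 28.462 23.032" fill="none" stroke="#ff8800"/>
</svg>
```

Since the viewBox matches the mm dimensions, user units are millimetres directly. The only transform is the Y-flip y_m = 137.005 − y_svg.

Shape 1 is a line segment drawn with `<line>`. Its stroke #ff8800 means engrave at S354, F3084. After flipping Y the toolpath is (5.970,90.752) → (110.872,15.847).

Shape 2 is a regular polygon drawn with `<path>`. Its stroke #ff8800 means engrave at S354, F3084. After flipping Y the toolpath is (73.684,16.727) → (66.718,11.459) → (58.255,13.621) → (54.669,21.585) → (58.660,29.354) → (67.222,31.078) → (73.909,25.458) → (73.684,16.727), returning to the start.

Shape 3 is a rectangle drawn with `<polygon>`. Its stroke #000000 means score at S515, F1650. After flipping Y the toolpath is (5.301,108.958) → (34.500,108.958) → (34.500,44.993) → (5.301,44.993) → (5.301,108.958), returning to the start.

Shape 4 is a quadratic bezier drawn with `<path>`. Its stroke #000000 means score at S515, F1650. After flipping Y the toolpath is (94.317,64.902) → (103.489,52.773) → (97.452,35.219) → (76.205,12.241).

Shape 5 is a quadratic bezier drawn with `<path>`. Its stroke #ff8800 means engrave at S354, F3084. After flipping Y the toolpath is (60.944,95.885) → (65.143,117.096) → (54.316,123.125) → (28.462,113.973).

(bCNC post)
(Date: synthetic)
G21
G90
G0 X5.970 Y90.752
M3 S354
G1 X110.872 Y15.847 F3084
M5
G0 X73.684 Y16.727
M3 S354
G1 X66.718 Y11.459 F3084
G1 X58.255 Y13.621
G1 X54.669 Y21.585
G1 X58.660 Y29.354
G1 X67.222 Y31.078
G1 X73.909 Y25.458
G1 X73.684 Y16.727
M5
G0 X5.301 Y108.958
M3 S515
G1 X34.500 Y108.958 F1650
G1 X34.500 Y44.993
G1 X5.301 Y44.993
G1 X5.301 Y108.958
M5
G0 X94.317 Y64.902
M3 S515
G1 X103.489 Y52.773 F1650
G1 X97.452 Y35.219
G1 X76.205 Y12.241
M5
G0 X60.944 Y95.885
M3 S354
G1 X65.143 Y117.096 F3084
G1 X54.316 Y123.125
G1 X28.462 Y113.973
M5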